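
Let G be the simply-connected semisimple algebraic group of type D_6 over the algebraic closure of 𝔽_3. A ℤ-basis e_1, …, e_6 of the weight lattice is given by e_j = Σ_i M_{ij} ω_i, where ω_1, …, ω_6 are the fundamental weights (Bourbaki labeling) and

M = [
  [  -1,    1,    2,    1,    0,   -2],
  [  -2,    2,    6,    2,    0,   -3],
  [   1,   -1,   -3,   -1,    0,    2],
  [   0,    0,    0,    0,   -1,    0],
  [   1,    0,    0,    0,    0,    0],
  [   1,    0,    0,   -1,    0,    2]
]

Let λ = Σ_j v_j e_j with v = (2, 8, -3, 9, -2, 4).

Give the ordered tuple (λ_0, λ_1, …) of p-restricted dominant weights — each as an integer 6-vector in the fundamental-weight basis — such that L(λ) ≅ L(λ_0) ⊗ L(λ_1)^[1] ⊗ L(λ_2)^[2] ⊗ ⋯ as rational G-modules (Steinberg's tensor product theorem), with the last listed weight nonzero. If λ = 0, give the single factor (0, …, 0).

In the fundamental-weight basis, λ has coordinates c = M·v (v = (2, 8, -3, 9, -2, 4)):
  c_1 = (-1)·(2) + 1·8 + (2)·(-3) + 1·9 + (0)·(-2) + (-2)·(4) = 1
  c_2 = (-2)·(2) + 2·8 + (6)·(-3) + 2·9 + (0)·(-2) + (-3)·(4) = 0
  c_3 = 1·2 + (-1)·(8) + (-3)·(-3) + (-1)·(9) + (0)·(-2) + 2·4 = 2
  c_4 = 0·2 + 0·8 + (0)·(-3) + 0·9 + (-1)·(-2) + 0·4 = 2
  c_5 = 1·2 + 0·8 + (0)·(-3) + 0·9 + (0)·(-2) + 0·4 = 2
  c_6 = 1·2 + 0·8 + (0)·(-3) + (-1)·(9) + (0)·(-2) + 2·4 = 1
Writing each c_i in base p = 3:
  c_1 = 1 = 1·3^0
  c_2 = 0
  c_3 = 2 = 2·3^0
  c_4 = 2 = 2·3^0
  c_5 = 2 = 2·3^0
  c_6 = 1 = 1·3^0
p-restricted factor λ_0 = (1, 0, 2, 2, 2, 1)

((1, 0, 2, 2, 2, 1),)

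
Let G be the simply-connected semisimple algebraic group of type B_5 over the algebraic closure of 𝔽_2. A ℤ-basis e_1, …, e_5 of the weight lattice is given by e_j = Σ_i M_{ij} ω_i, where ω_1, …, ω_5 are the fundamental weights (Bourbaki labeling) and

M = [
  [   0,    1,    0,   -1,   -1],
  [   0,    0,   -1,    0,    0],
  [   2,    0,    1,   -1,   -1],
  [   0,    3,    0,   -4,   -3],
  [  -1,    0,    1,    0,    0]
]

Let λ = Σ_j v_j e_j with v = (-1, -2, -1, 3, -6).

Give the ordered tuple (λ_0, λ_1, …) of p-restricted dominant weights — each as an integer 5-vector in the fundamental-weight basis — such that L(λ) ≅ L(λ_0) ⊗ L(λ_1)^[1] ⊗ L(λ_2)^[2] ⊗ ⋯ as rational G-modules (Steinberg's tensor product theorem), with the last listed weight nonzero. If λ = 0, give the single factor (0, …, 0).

((1, 1, 0, 0, 0),)

Converting to the ω-basis (c_i = row i of M dotted with v = (-1, -2, -1, 3, -6)):
  c_1 = (0)·(-1) + (1)·(-2) + (0)·(-1) + (-1)·(3) + (-1)·(-6) = 1
  c_2 = (0)·(-1) + (0)·(-2) + (-1)·(-1) + (0)·(3) + (0)·(-6) = 1
  c_3 = (2)·(-1) + (0)·(-2) + (1)·(-1) + (-1)·(3) + (-1)·(-6) = 0
  c_4 = (0)·(-1) + (3)·(-2) + (0)·(-1) + (-4)·(3) + (-3)·(-6) = 0
  c_5 = (-1)·(-1) + (0)·(-2) + (1)·(-1) + (0)·(3) + (0)·(-6) = 0
Expand coordinatewise in base 2:
  c_1 = 1 = 1·2^0
  c_2 = 1 = 1·2^0
  c_3 = 0
  c_4 = 0
  c_5 = 0
λ_0 = (1, 1, 0, 0, 0)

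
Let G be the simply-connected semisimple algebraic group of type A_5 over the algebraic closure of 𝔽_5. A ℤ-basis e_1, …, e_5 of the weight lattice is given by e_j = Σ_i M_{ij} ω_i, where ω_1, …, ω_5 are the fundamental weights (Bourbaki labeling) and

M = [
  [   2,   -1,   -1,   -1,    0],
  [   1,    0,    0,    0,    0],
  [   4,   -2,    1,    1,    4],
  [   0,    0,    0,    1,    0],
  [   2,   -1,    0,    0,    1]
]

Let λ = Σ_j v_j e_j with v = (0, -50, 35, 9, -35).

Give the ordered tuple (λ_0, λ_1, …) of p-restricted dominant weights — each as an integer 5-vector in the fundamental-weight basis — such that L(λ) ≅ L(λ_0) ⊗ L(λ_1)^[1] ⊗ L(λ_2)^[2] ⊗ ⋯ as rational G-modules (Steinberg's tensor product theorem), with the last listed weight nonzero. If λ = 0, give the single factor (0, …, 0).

((1, 0, 4, 4, 0), (1, 0, 0, 1, 3))

Converting to the ω-basis (c_i = row i of M dotted with v = (0, -50, 35, 9, -35)):
  c_1 = 2*0 + -1*-50 + -1*35 + -1*9 + 0*-35 = 6
  c_2 = 1*0 + 0*-50 + 0*35 + 0*9 + 0*-35 = 0
  c_3 = 4*0 + -2*-50 + 1*35 + 1*9 + 4*-35 = 4
  c_4 = 0*0 + 0*-50 + 0*35 + 1*9 + 0*-35 = 9
  c_5 = 2*0 + -1*-50 + 0*35 + 0*9 + 1*-35 = 15
Base-5 expansion of each c_i:
  c_1 = 6 = 1·5^0 + 1·5^1
  c_2 = 0
  c_3 = 4 = 4·5^0
  c_4 = 9 = 4·5^0 + 1·5^1
  c_5 = 15 = 0·5^0 + 3·5^1
λ_0 = (1, 0, 4, 4, 0)
λ_1 = (1, 0, 0, 1, 3)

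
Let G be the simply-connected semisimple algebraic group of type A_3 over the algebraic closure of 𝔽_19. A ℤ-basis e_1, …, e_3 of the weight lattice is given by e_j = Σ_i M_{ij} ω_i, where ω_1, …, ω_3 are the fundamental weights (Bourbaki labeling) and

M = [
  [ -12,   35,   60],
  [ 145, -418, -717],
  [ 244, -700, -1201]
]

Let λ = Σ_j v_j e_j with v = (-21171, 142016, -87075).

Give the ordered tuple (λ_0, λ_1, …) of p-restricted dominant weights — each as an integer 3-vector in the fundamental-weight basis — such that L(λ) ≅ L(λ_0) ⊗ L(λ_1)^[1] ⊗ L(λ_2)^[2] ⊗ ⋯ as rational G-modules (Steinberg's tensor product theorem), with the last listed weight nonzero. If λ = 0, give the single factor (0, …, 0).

((17, 7, 18), (5, 15, 7))

Converting to the ω-basis (c_i = row i of M dotted with v = (-21171, 142016, -87075)):
  c_1 = (-12)·(-21171) + (35)·(142016) + (60)·(-87075) = 112
  c_2 = (145)·(-21171) + (-418)·(142016) + (-717)·(-87075) = 292
  c_3 = (244)·(-21171) + (-700)·(142016) + (-1201)·(-87075) = 151
Expand coordinatewise in base 19:
  c_1 = 112 = 17·19^0 + 5·19^1
  c_2 = 292 = 7·19^0 + 15·19^1
  c_3 = 151 = 18·19^0 + 7·19^1
Factor λ_0 = (17, 7, 18)
Factor λ_1 = (5, 15, 7)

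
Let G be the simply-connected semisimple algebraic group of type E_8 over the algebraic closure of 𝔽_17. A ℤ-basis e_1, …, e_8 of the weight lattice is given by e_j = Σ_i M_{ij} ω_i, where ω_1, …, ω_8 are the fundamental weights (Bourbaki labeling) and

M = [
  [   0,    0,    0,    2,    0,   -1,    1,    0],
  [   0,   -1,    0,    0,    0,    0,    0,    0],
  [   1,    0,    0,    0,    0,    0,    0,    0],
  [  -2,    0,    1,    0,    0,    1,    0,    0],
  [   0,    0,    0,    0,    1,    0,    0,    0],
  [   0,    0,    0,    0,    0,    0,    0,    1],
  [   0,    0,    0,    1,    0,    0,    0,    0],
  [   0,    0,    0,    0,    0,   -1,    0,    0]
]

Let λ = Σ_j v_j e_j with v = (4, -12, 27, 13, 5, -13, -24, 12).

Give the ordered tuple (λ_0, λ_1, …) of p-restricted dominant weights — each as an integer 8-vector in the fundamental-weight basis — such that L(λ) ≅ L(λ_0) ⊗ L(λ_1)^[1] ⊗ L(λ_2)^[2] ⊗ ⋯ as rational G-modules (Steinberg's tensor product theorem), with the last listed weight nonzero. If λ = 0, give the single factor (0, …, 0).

Converting to the ω-basis (c_i = row i of M dotted with v = (4, -12, 27, 13, 5, -13, -24, 12)):
  c_1 = (0)·(4) + (0)·(-12) + (0)·(27) + (2)·(13) + (0)·(5) + (-1)·(-13) + (1)·(-24) + (0)·(12) = 15
  c_2 = (0)·(4) + (-1)·(-12) + (0)·(27) + (0)·(13) + (0)·(5) + (0)·(-13) + (0)·(-24) + (0)·(12) = 12
  c_3 = (1)·(4) + (0)·(-12) + (0)·(27) + (0)·(13) + (0)·(5) + (0)·(-13) + (0)·(-24) + (0)·(12) = 4
  c_4 = (-2)·(4) + (0)·(-12) + (1)·(27) + (0)·(13) + (0)·(5) + (1)·(-13) + (0)·(-24) + (0)·(12) = 6
  c_5 = (0)·(4) + (0)·(-12) + (0)·(27) + (0)·(13) + (1)·(5) + (0)·(-13) + (0)·(-24) + (0)·(12) = 5
  c_6 = (0)·(4) + (0)·(-12) + (0)·(27) + (0)·(13) + (0)·(5) + (0)·(-13) + (0)·(-24) + (1)·(12) = 12
  c_7 = (0)·(4) + (0)·(-12) + (0)·(27) + (1)·(13) + (0)·(5) + (0)·(-13) + (0)·(-24) + (0)·(12) = 13
  c_8 = (0)·(4) + (0)·(-12) + (0)·(27) + (0)·(13) + (0)·(5) + (-1)·(-13) + (0)·(-24) + (0)·(12) = 13
p = 17; digits c_i = Σ_j d_{ij}·17^j, 0 ≤ d_{ij} < 17:
  c_1 = 15 = 15·17^0
  c_2 = 12 = 12·17^0
  c_3 = 4 = 4·17^0
  c_4 = 6 = 6·17^0
  c_5 = 5 = 5·17^0
  c_6 = 12 = 12·17^0
  c_7 = 13 = 13·17^0
  c_8 = 13 = 13·17^0
Factor λ_0 = (15, 12, 4, 6, 5, 12, 13, 13)

((15, 12, 4, 6, 5, 12, 13, 13),)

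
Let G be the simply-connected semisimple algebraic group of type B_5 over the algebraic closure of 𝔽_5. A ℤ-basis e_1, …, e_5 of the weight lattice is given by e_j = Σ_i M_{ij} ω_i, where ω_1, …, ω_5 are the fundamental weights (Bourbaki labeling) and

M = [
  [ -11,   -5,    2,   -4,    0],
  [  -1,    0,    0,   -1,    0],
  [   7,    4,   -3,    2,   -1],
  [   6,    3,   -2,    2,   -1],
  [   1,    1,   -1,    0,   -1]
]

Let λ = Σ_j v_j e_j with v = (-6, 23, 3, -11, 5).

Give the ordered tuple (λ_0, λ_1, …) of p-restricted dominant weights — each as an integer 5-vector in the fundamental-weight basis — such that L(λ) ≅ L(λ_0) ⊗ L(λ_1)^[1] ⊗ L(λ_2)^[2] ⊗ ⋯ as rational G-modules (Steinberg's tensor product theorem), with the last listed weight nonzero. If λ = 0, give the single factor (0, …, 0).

((1, 2, 4, 0, 4), (0, 3, 2, 0, 1))

ω-coordinates c = M·v, v = (-6, 23, 3, -11, 5):
  c_1 = -11*-6 + -5*23 + 2*3 + -4*-11 + 0*5 = 1
  c_2 = -1*-6 + 0*23 + 0*3 + -1*-11 + 0*5 = 17
  c_3 = 7*-6 + 4*23 + -3*3 + 2*-11 + -1*5 = 14
  c_4 = 6*-6 + 3*23 + -2*3 + 2*-11 + -1*5 = 0
  c_5 = 1*-6 + 1*23 + -1*3 + 0*-11 + -1*5 = 9
Expand coordinatewise in base 5:
  c_1 = 1 = 1·5^0
  c_2 = 17 = 2·5^0 + 3·5^1
  c_3 = 14 = 4·5^0 + 2·5^1
  c_4 = 0
  c_5 = 9 = 4·5^0 + 1·5^1
p-restricted factor λ_0 = (1, 2, 4, 0, 4)
p-restricted factor λ_1 = (0, 3, 2, 0, 1)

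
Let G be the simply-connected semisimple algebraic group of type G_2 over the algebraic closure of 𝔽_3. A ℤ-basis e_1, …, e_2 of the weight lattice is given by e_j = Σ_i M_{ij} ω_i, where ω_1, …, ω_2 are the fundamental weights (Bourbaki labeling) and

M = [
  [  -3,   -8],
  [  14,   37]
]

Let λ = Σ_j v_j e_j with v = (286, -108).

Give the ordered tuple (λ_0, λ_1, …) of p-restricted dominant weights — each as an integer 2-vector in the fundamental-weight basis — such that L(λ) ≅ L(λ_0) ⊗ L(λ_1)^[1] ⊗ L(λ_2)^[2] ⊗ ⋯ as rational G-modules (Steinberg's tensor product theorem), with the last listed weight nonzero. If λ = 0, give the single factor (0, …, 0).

((0, 2), (2, 2))

Converting to the ω-basis (c_i = row i of M dotted with v = (286, -108)):
  c_1 = (-3)·(286) + (-8)·(-108) = 6
  c_2 = 14·286 + (37)·(-108) = 8
Expand coordinatewise in base 3:
  c_1 = 6 = 0·3^0 + 2·3^1
  c_2 = 8 = 2·3^0 + 2·3^1
Factor λ_0 = (0, 2)
Factor λ_1 = (2, 2)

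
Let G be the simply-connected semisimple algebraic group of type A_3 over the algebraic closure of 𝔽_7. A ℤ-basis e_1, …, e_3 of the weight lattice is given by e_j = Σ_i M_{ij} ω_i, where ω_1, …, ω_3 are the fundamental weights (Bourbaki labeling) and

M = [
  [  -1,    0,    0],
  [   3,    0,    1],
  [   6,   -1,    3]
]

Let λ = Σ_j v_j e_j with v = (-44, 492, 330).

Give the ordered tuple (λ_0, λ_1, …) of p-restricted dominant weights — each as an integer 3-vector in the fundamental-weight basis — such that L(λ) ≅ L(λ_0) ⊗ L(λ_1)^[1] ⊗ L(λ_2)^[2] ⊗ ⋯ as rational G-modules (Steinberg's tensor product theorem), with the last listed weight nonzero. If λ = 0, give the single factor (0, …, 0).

Compute c_i = Σ_j M_{ij} v_j with v = (-44, 492, 330):
  c_1 = (-1)·(-44) + 0·492 + 0·330 = 44
  c_2 = (3)·(-44) + 0·492 + 1·330 = 198
  c_3 = (6)·(-44) + (-1)·(492) + 3·330 = 234
Base-7 expansion of each c_i:
  c_1 = 44 = 2·7^0 + 6·7^1
  c_2 = 198 = 2·7^0 + 0·7^1 + 4·7^2
  c_3 = 234 = 3·7^0 + 5·7^1 + 4·7^2
λ_0 = (2, 2, 3)
λ_1 = (6, 0, 5)
λ_2 = (0, 4, 4)

((2, 2, 3), (6, 0, 5), (0, 4, 4))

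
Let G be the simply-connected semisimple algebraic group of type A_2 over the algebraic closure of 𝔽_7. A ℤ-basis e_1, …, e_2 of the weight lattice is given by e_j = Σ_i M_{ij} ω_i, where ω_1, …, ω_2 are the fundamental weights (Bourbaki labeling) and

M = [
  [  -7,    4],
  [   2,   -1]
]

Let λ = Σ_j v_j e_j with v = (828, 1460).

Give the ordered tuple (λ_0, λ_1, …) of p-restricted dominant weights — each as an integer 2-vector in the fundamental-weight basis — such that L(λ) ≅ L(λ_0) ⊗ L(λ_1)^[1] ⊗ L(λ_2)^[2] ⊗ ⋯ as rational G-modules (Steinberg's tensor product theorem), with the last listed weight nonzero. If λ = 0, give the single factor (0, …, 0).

Compute c_i = Σ_j M_{ij} v_j with v = (828, 1460):
  c_1 = (-7)·(828) + (4)·(1460) = 44
  c_2 = (2)·(828) + (-1)·(1460) = 196
Expand coordinatewise in base 7:
  c_1 = 44 = 2·7^0 + 6·7^1
  c_2 = 196 = 0·7^0 + 0·7^1 + 4·7^2
Factor λ_0 = (2, 0)
Factor λ_1 = (6, 0)
Factor λ_2 = (0, 4)

((2, 0), (6, 0), (0, 4))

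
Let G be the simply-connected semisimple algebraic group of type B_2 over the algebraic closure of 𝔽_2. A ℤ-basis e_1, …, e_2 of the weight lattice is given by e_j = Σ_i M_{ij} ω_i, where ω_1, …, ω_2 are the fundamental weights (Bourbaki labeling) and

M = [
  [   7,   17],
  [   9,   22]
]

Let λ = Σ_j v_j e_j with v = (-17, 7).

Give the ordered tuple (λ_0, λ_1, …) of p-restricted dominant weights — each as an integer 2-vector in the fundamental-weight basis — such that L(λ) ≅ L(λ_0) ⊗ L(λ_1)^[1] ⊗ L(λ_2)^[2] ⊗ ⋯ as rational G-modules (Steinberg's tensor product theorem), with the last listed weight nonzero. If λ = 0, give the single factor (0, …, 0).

ω-coordinates c = M·v, v = (-17, 7):
  c_1 = 7*-17 + 17*7 = 0
  c_2 = 9*-17 + 22*7 = 1
Base-2 expansion of each c_i:
  c_1 = 0
  c_2 = 1 = 1·2^0
p-restricted factor λ_0 = (0, 1)

((0, 1),)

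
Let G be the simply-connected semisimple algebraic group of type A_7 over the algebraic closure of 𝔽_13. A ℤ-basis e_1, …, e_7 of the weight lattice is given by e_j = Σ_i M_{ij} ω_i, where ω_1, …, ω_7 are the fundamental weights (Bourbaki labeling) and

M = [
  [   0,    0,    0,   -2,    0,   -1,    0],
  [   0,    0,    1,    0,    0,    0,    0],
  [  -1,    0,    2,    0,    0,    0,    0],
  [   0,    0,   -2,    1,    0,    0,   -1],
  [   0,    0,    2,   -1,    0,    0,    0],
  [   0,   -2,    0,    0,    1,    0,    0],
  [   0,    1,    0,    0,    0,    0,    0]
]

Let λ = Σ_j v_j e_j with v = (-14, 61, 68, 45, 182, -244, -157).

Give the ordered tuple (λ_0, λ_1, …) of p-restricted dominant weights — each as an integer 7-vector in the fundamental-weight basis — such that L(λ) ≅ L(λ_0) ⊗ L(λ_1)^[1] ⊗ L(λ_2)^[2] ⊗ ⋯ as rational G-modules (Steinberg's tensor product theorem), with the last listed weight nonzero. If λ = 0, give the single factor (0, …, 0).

Compute c_i = Σ_j M_{ij} v_j with v = (-14, 61, 68, 45, 182, -244, -157):
  c_1 = (0)·(-14) + (0)·(61) + (0)·(68) + (-2)·(45) + (0)·(182) + (-1)·(-244) + (0)·(-157) = 154
  c_2 = (0)·(-14) + (0)·(61) + (1)·(68) + (0)·(45) + (0)·(182) + (0)·(-244) + (0)·(-157) = 68
  c_3 = (-1)·(-14) + (0)·(61) + (2)·(68) + (0)·(45) + (0)·(182) + (0)·(-244) + (0)·(-157) = 150
  c_4 = (0)·(-14) + (0)·(61) + (-2)·(68) + (1)·(45) + (0)·(182) + (0)·(-244) + (-1)·(-157) = 66
  c_5 = (0)·(-14) + (0)·(61) + (2)·(68) + (-1)·(45) + (0)·(182) + (0)·(-244) + (0)·(-157) = 91
  c_6 = (0)·(-14) + (-2)·(61) + (0)·(68) + (0)·(45) + (1)·(182) + (0)·(-244) + (0)·(-157) = 60
  c_7 = (0)·(-14) + (1)·(61) + (0)·(68) + (0)·(45) + (0)·(182) + (0)·(-244) + (0)·(-157) = 61
Base-13 expansion of each c_i:
  c_1 = 154 = 11·13^0 + 11·13^1
  c_2 = 68 = 3·13^0 + 5·13^1
  c_3 = 150 = 7·13^0 + 11·13^1
  c_4 = 66 = 1·13^0 + 5·13^1
  c_5 = 91 = 0·13^0 + 7·13^1
  c_6 = 60 = 8·13^0 + 4·13^1
  c_7 = 61 = 9·13^0 + 4·13^1
p-restricted factor λ_0 = (11, 3, 7, 1, 0, 8, 9)
p-restricted factor λ_1 = (11, 5, 11, 5, 7, 4, 4)

((11, 3, 7, 1, 0, 8, 9), (11, 5, 11, 5, 7, 4, 4))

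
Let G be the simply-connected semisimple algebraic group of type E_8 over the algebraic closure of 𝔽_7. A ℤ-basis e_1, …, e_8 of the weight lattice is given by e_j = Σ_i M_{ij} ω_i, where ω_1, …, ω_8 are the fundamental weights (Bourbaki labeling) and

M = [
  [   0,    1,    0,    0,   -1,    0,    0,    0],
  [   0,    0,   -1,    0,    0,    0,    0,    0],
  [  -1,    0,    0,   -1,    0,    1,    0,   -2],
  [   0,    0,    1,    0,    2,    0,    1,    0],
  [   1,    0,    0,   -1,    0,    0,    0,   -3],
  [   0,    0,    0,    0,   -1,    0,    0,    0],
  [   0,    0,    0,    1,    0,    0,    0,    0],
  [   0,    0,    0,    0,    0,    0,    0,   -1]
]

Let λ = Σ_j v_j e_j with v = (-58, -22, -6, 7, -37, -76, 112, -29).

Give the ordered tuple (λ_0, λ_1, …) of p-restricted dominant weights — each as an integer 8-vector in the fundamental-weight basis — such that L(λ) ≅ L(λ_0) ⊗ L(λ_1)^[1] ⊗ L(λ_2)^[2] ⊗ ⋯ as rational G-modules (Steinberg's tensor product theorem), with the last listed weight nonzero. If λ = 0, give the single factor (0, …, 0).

((1, 6, 5, 4, 1, 2, 0, 1), (2, 0, 4, 4, 3, 5, 1, 4))

In the fundamental-weight basis, λ has coordinates c = M·v (v = (-58, -22, -6, 7, -37, -76, 112, -29)):
  c_1 = (0)·(-58) + (1)·(-22) + (0)·(-6) + 0·7 + (-1)·(-37) + (0)·(-76) + 0·112 + (0)·(-29) = 15
  c_2 = (0)·(-58) + (0)·(-22) + (-1)·(-6) + 0·7 + (0)·(-37) + (0)·(-76) + 0·112 + (0)·(-29) = 6
  c_3 = (-1)·(-58) + (0)·(-22) + (0)·(-6) + (-1)·(7) + (0)·(-37) + (1)·(-76) + 0·112 + (-2)·(-29) = 33
  c_4 = (0)·(-58) + (0)·(-22) + (1)·(-6) + 0·7 + (2)·(-37) + (0)·(-76) + 1·112 + (0)·(-29) = 32
  c_5 = (1)·(-58) + (0)·(-22) + (0)·(-6) + (-1)·(7) + (0)·(-37) + (0)·(-76) + 0·112 + (-3)·(-29) = 22
  c_6 = (0)·(-58) + (0)·(-22) + (0)·(-6) + 0·7 + (-1)·(-37) + (0)·(-76) + 0·112 + (0)·(-29) = 37
  c_7 = (0)·(-58) + (0)·(-22) + (0)·(-6) + 1·7 + (0)·(-37) + (0)·(-76) + 0·112 + (0)·(-29) = 7
  c_8 = (0)·(-58) + (0)·(-22) + (0)·(-6) + 0·7 + (0)·(-37) + (0)·(-76) + 0·112 + (-1)·(-29) = 29
Expand coordinatewise in base 7:
  c_1 = 15 = 1·7^0 + 2·7^1
  c_2 = 6 = 6·7^0
  c_3 = 33 = 5·7^0 + 4·7^1
  c_4 = 32 = 4·7^0 + 4·7^1
  c_5 = 22 = 1·7^0 + 3·7^1
  c_6 = 37 = 2·7^0 + 5·7^1
  c_7 = 7 = 0·7^0 + 1·7^1
  c_8 = 29 = 1·7^0 + 4·7^1
λ_0 = (1, 6, 5, 4, 1, 2, 0, 1)
λ_1 = (2, 0, 4, 4, 3, 5, 1, 4)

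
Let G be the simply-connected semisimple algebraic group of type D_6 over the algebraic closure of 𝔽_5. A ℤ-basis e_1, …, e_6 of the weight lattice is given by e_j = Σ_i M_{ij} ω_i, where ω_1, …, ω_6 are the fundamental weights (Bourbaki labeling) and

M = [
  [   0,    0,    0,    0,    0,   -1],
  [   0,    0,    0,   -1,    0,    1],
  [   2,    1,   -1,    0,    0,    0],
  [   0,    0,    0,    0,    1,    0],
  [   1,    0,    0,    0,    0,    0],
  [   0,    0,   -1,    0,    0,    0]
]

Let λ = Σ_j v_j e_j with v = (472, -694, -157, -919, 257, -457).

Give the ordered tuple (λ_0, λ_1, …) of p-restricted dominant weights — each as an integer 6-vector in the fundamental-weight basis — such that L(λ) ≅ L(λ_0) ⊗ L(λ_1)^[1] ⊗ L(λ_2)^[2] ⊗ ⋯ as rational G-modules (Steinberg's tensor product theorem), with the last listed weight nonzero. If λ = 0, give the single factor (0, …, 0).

((2, 2, 2, 2, 2, 2), (1, 2, 1, 1, 4, 1), (3, 3, 1, 0, 3, 1), (3, 3, 3, 2, 3, 1))

Change of basis e → ω: c = M·v where v = (472, -694, -157, -919, 257, -457):
  c_1 = (0)·(472) + (0)·(-694) + (0)·(-157) + (0)·(-919) + (0)·(257) + (-1)·(-457) = 457
  c_2 = (0)·(472) + (0)·(-694) + (0)·(-157) + (-1)·(-919) + (0)·(257) + (1)·(-457) = 462
  c_3 = (2)·(472) + (1)·(-694) + (-1)·(-157) + (0)·(-919) + (0)·(257) + (0)·(-457) = 407
  c_4 = (0)·(472) + (0)·(-694) + (0)·(-157) + (0)·(-919) + (1)·(257) + (0)·(-457) = 257
  c_5 = (1)·(472) + (0)·(-694) + (0)·(-157) + (0)·(-919) + (0)·(257) + (0)·(-457) = 472
  c_6 = (0)·(472) + (0)·(-694) + (-1)·(-157) + (0)·(-919) + (0)·(257) + (0)·(-457) = 157
Expand coordinatewise in base 5:
  c_1 = 457 = 2·5^0 + 1·5^1 + 3·5^2 + 3·5^3
  c_2 = 462 = 2·5^0 + 2·5^1 + 3·5^2 + 3·5^3
  c_3 = 407 = 2·5^0 + 1·5^1 + 1·5^2 + 3·5^3
  c_4 = 257 = 2·5^0 + 1·5^1 + 0·5^2 + 2·5^3
  c_5 = 472 = 2·5^0 + 4·5^1 + 3·5^2 + 3·5^3
  c_6 = 157 = 2·5^0 + 1·5^1 + 1·5^2 + 1·5^3
p-restricted factor λ_0 = (2, 2, 2, 2, 2, 2)
p-restricted factor λ_1 = (1, 2, 1, 1, 4, 1)
p-restricted factor λ_2 = (3, 3, 1, 0, 3, 1)
p-restricted factor λ_3 = (3, 3, 3, 2, 3, 1)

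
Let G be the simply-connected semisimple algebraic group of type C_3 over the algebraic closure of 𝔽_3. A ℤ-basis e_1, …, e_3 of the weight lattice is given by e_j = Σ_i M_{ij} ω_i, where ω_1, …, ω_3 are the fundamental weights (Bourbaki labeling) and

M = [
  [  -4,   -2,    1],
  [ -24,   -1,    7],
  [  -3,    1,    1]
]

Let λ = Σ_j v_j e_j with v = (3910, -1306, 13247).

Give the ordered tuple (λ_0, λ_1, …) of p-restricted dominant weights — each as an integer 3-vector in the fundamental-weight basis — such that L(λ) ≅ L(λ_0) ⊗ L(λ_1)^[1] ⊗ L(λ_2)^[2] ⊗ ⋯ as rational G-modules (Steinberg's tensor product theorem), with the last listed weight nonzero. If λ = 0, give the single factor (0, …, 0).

Compute c_i = Σ_j M_{ij} v_j with v = (3910, -1306, 13247):
  c_1 = (-4)·(3910) + (-2)·(-1306) + 1·13247 = 219
  c_2 = (-24)·(3910) + (-1)·(-1306) + 7·13247 = 195
  c_3 = (-3)·(3910) + (1)·(-1306) + 1·13247 = 211
Expand coordinatewise in base 3:
  c_1 = 219 = 0·3^0 + 1·3^1 + 0·3^2 + 2·3^3 + 2·3^4
  c_2 = 195 = 0·3^0 + 2·3^1 + 0·3^2 + 1·3^3 + 2·3^4
  c_3 = 211 = 1·3^0 + 1·3^1 + 2·3^2 + 1·3^3 + 2·3^4
λ_0 = (0, 0, 1)
λ_1 = (1, 2, 1)
λ_2 = (0, 0, 2)
λ_3 = (2, 1, 1)
λ_4 = (2, 2, 2)

((0, 0, 1), (1, 2, 1), (0, 0, 2), (2, 1, 1), (2, 2, 2))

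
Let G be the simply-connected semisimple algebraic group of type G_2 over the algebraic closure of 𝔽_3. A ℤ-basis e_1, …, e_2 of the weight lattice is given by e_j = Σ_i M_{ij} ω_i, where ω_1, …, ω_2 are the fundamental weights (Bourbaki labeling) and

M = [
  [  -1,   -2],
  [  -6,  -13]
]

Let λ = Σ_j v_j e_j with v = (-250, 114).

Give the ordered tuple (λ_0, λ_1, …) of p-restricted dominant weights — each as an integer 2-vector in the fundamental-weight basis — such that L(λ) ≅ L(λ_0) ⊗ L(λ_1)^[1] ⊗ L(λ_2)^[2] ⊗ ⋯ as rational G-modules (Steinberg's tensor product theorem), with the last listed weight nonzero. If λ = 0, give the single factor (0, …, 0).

((1, 0), (1, 0), (2, 2))

Converting to the ω-basis (c_i = row i of M dotted with v = (-250, 114)):
  c_1 = (-1)·(-250) + (-2)·(114) = 22
  c_2 = (-6)·(-250) + (-13)·(114) = 18
p = 3; digits c_i = Σ_j d_{ij}·3^j, 0 ≤ d_{ij} < 3:
  c_1 = 22 = 1·3^0 + 1·3^1 + 2·3^2
  c_2 = 18 = 0·3^0 + 0·3^1 + 2·3^2
p-restricted factor λ_0 = (1, 0)
p-restricted factor λ_1 = (1, 0)
p-restricted factor λ_2 = (2, 2)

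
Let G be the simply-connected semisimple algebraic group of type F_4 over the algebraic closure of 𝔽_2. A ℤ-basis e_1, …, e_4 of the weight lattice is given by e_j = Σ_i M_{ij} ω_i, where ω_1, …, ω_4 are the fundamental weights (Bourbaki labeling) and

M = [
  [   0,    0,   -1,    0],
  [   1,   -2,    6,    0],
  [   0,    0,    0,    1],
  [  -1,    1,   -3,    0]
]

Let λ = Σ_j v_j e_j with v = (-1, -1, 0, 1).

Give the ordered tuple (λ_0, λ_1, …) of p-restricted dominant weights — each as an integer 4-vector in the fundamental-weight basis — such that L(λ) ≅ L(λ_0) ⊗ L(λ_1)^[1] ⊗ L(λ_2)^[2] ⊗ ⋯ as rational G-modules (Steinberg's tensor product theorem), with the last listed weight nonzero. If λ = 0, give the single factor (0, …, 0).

Compute c_i = Σ_j M_{ij} v_j with v = (-1, -1, 0, 1):
  c_1 = (0)·(-1) + (0)·(-1) + (-1)·(0) + 0·1 = 0
  c_2 = (1)·(-1) + (-2)·(-1) + 6·0 + 0·1 = 1
  c_3 = (0)·(-1) + (0)·(-1) + 0·0 + 1·1 = 1
  c_4 = (-1)·(-1) + (1)·(-1) + (-3)·(0) + 0·1 = 0
Writing each c_i in base p = 2:
  c_1 = 0
  c_2 = 1 = 1·2^0
  c_3 = 1 = 1·2^0
  c_4 = 0
p-restricted factor λ_0 = (0, 1, 1, 0)

((0, 1, 1, 0),)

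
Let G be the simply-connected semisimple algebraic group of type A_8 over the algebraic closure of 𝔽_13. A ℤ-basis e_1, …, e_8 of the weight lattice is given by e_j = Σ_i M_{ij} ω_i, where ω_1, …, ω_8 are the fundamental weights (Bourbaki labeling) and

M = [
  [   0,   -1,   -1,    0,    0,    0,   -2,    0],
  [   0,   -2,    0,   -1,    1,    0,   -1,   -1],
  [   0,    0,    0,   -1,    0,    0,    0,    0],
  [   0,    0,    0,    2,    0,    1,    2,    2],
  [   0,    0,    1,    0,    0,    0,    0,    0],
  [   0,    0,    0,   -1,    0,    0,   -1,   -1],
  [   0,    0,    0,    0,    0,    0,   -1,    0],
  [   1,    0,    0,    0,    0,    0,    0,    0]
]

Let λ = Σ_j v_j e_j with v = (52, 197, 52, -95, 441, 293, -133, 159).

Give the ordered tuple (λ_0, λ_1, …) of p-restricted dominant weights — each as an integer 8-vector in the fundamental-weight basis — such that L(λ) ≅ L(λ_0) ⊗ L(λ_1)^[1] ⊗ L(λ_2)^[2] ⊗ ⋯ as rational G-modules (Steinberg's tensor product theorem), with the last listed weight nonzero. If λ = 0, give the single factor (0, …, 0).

In the fundamental-weight basis, λ has coordinates c = M·v (v = (52, 197, 52, -95, 441, 293, -133, 159)):
  c_1 = (0)·(52) + (-1)·(197) + (-1)·(52) + (0)·(-95) + (0)·(441) + (0)·(293) + (-2)·(-133) + (0)·(159) = 17
  c_2 = (0)·(52) + (-2)·(197) + (0)·(52) + (-1)·(-95) + (1)·(441) + (0)·(293) + (-1)·(-133) + (-1)·(159) = 116
  c_3 = (0)·(52) + (0)·(197) + (0)·(52) + (-1)·(-95) + (0)·(441) + (0)·(293) + (0)·(-133) + (0)·(159) = 95
  c_4 = (0)·(52) + (0)·(197) + (0)·(52) + (2)·(-95) + (0)·(441) + (1)·(293) + (2)·(-133) + (2)·(159) = 155
  c_5 = (0)·(52) + (0)·(197) + (1)·(52) + (0)·(-95) + (0)·(441) + (0)·(293) + (0)·(-133) + (0)·(159) = 52
  c_6 = (0)·(52) + (0)·(197) + (0)·(52) + (-1)·(-95) + (0)·(441) + (0)·(293) + (-1)·(-133) + (-1)·(159) = 69
  c_7 = (0)·(52) + (0)·(197) + (0)·(52) + (0)·(-95) + (0)·(441) + (0)·(293) + (-1)·(-133) + (0)·(159) = 133
  c_8 = (1)·(52) + (0)·(197) + (0)·(52) + (0)·(-95) + (0)·(441) + (0)·(293) + (0)·(-133) + (0)·(159) = 52
Base-13 expansion of each c_i:
  c_1 = 17 = 4·13^0 + 1·13^1
  c_2 = 116 = 12·13^0 + 8·13^1
  c_3 = 95 = 4·13^0 + 7·13^1
  c_4 = 155 = 12·13^0 + 11·13^1
  c_5 = 52 = 0·13^0 + 4·13^1
  c_6 = 69 = 4·13^0 + 5·13^1
  c_7 = 133 = 3·13^0 + 10·13^1
  c_8 = 52 = 0·13^0 + 4·13^1
λ_0 = (4, 12, 4, 12, 0, 4, 3, 0)
λ_1 = (1, 8, 7, 11, 4, 5, 10, 4)

((4, 12, 4, 12, 0, 4, 3, 0), (1, 8, 7, 11, 4, 5, 10, 4))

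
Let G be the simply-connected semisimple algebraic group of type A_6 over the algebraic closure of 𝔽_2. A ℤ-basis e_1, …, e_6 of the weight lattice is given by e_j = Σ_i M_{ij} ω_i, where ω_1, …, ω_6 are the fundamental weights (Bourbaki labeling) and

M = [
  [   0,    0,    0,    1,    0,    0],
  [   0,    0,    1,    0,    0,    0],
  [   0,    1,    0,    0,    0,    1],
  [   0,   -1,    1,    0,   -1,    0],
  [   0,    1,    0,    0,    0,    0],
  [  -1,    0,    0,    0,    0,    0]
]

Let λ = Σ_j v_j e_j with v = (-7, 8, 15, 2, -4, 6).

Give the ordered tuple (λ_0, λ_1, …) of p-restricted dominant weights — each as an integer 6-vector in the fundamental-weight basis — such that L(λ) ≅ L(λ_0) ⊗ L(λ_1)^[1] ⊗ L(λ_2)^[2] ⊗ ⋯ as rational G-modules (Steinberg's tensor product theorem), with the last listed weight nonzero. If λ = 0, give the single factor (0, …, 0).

In the fundamental-weight basis, λ has coordinates c = M·v (v = (-7, 8, 15, 2, -4, 6)):
  c_1 = 0*-7 + 0*8 + 0*15 + 1*2 + 0*-4 + 0*6 = 2
  c_2 = 0*-7 + 0*8 + 1*15 + 0*2 + 0*-4 + 0*6 = 15
  c_3 = 0*-7 + 1*8 + 0*15 + 0*2 + 0*-4 + 1*6 = 14
  c_4 = 0*-7 + -1*8 + 1*15 + 0*2 + -1*-4 + 0*6 = 11
  c_5 = 0*-7 + 1*8 + 0*15 + 0*2 + 0*-4 + 0*6 = 8
  c_6 = -1*-7 + 0*8 + 0*15 + 0*2 + 0*-4 + 0*6 = 7
Writing each c_i in base p = 2:
  c_1 = 2 = 0·2^0 + 1·2^1
  c_2 = 15 = 1·2^0 + 1·2^1 + 1·2^2 + 1·2^3
  c_3 = 14 = 0·2^0 + 1·2^1 + 1·2^2 + 1·2^3
  c_4 = 11 = 1·2^0 + 1·2^1 + 0·2^2 + 1·2^3
  c_5 = 8 = 0·2^0 + 0·2^1 + 0·2^2 + 1·2^3
  c_6 = 7 = 1·2^0 + 1·2^1 + 1·2^2
Factor λ_0 = (0, 1, 0, 1, 0, 1)
Factor λ_1 = (1, 1, 1, 1, 0, 1)
Factor λ_2 = (0, 1, 1, 0, 0, 1)
Factor λ_3 = (0, 1, 1, 1, 1, 0)

((0, 1, 0, 1, 0, 1), (1, 1, 1, 1, 0, 1), (0, 1, 1, 0, 0, 1), (0, 1, 1, 1, 1, 0))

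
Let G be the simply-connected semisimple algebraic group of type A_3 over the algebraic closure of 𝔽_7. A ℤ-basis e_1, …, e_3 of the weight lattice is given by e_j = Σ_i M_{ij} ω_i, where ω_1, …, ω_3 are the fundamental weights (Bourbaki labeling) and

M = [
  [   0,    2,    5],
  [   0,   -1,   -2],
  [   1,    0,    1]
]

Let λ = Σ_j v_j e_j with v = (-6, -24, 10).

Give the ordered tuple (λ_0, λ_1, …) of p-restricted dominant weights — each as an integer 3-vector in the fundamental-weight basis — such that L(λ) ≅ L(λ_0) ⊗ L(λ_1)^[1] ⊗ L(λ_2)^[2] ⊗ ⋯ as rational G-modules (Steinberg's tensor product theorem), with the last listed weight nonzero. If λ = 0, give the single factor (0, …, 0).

((2, 4, 4),)

Compute c_i = Σ_j M_{ij} v_j with v = (-6, -24, 10):
  c_1 = (0)·(-6) + (2)·(-24) + (5)·(10) = 2
  c_2 = (0)·(-6) + (-1)·(-24) + (-2)·(10) = 4
  c_3 = (1)·(-6) + (0)·(-24) + (1)·(10) = 4
Writing each c_i in base p = 7:
  c_1 = 2 = 2·7^0
  c_2 = 4 = 4·7^0
  c_3 = 4 = 4·7^0
λ_0 = (2, 4, 4)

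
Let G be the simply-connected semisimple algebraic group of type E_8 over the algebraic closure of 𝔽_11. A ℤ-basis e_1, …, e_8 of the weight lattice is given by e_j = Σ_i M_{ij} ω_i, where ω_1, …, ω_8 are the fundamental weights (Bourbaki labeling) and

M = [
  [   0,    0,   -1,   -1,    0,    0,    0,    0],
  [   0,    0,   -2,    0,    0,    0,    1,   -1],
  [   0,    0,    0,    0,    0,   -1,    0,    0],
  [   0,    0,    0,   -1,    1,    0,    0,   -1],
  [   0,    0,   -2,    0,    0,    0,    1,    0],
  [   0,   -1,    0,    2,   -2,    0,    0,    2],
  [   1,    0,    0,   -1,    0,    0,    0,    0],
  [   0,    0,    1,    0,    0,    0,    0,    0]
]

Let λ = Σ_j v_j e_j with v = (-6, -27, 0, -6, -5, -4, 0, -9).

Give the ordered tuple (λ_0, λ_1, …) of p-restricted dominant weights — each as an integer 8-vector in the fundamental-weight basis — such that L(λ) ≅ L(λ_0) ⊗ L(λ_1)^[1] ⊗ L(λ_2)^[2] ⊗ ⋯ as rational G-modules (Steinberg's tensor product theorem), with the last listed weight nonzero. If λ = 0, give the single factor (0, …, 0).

((6, 9, 4, 10, 0, 7, 0, 0),)

Compute c_i = Σ_j M_{ij} v_j with v = (-6, -27, 0, -6, -5, -4, 0, -9):
  c_1 = (0)·(-6) + (0)·(-27) + (-1)·(0) + (-1)·(-6) + (0)·(-5) + (0)·(-4) + 0·0 + (0)·(-9) = 6
  c_2 = (0)·(-6) + (0)·(-27) + (-2)·(0) + (0)·(-6) + (0)·(-5) + (0)·(-4) + 1·0 + (-1)·(-9) = 9
  c_3 = (0)·(-6) + (0)·(-27) + 0·0 + (0)·(-6) + (0)·(-5) + (-1)·(-4) + 0·0 + (0)·(-9) = 4
  c_4 = (0)·(-6) + (0)·(-27) + 0·0 + (-1)·(-6) + (1)·(-5) + (0)·(-4) + 0·0 + (-1)·(-9) = 10
  c_5 = (0)·(-6) + (0)·(-27) + (-2)·(0) + (0)·(-6) + (0)·(-5) + (0)·(-4) + 1·0 + (0)·(-9) = 0
  c_6 = (0)·(-6) + (-1)·(-27) + 0·0 + (2)·(-6) + (-2)·(-5) + (0)·(-4) + 0·0 + (2)·(-9) = 7
  c_7 = (1)·(-6) + (0)·(-27) + 0·0 + (-1)·(-6) + (0)·(-5) + (0)·(-4) + 0·0 + (0)·(-9) = 0
  c_8 = (0)·(-6) + (0)·(-27) + 1·0 + (0)·(-6) + (0)·(-5) + (0)·(-4) + 0·0 + (0)·(-9) = 0
Writing each c_i in base p = 11:
  c_1 = 6 = 6·11^0
  c_2 = 9 = 9·11^0
  c_3 = 4 = 4·11^0
  c_4 = 10 = 10·11^0
  c_5 = 0
  c_6 = 7 = 7·11^0
  c_7 = 0
  c_8 = 0
λ_0 = (6, 9, 4, 10, 0, 7, 0, 0)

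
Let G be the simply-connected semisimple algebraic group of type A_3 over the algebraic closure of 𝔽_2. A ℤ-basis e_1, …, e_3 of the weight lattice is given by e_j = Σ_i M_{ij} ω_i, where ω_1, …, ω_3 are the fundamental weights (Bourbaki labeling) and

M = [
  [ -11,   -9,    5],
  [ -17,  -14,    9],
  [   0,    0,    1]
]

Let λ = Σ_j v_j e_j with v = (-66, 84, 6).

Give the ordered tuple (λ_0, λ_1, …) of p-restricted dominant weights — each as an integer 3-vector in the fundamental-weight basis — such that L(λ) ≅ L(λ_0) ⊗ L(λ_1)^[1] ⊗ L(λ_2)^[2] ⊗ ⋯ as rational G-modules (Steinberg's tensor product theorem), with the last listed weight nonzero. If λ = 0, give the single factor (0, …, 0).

((0, 0, 0), (0, 0, 1), (0, 0, 1))

Converting to the ω-basis (c_i = row i of M dotted with v = (-66, 84, 6)):
  c_1 = (-11)·(-66) + (-9)·(84) + (5)·(6) = 0
  c_2 = (-17)·(-66) + (-14)·(84) + (9)·(6) = 0
  c_3 = (0)·(-66) + (0)·(84) + (1)·(6) = 6
p = 2; digits c_i = Σ_j d_{ij}·2^j, 0 ≤ d_{ij} < 2:
  c_1 = 0
  c_2 = 0
  c_3 = 6 = 0·2^0 + 1·2^1 + 1·2^2
λ_0 = (0, 0, 0)
λ_1 = (0, 0, 1)
λ_2 = (0, 0, 1)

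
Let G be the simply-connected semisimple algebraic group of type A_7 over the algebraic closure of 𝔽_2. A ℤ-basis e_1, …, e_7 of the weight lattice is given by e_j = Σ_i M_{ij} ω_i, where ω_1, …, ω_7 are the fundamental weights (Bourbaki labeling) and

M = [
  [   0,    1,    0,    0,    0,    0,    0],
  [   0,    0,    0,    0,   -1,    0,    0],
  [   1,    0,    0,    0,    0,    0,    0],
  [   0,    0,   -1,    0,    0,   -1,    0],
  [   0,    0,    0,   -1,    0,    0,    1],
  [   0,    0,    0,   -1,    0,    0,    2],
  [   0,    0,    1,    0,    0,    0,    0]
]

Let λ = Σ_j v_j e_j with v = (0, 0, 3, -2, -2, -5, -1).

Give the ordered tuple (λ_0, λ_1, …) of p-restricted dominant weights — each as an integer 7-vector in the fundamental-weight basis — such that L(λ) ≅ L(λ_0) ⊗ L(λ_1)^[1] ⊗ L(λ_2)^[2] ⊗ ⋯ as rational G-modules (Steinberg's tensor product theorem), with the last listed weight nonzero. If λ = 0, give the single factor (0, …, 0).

ω-coordinates c = M·v, v = (0, 0, 3, -2, -2, -5, -1):
  c_1 = 0*0 + 1*0 + 0*3 + 0*-2 + 0*-2 + 0*-5 + 0*-1 = 0
  c_2 = 0*0 + 0*0 + 0*3 + 0*-2 + -1*-2 + 0*-5 + 0*-1 = 2
  c_3 = 1*0 + 0*0 + 0*3 + 0*-2 + 0*-2 + 0*-5 + 0*-1 = 0
  c_4 = 0*0 + 0*0 + -1*3 + 0*-2 + 0*-2 + -1*-5 + 0*-1 = 2
  c_5 = 0*0 + 0*0 + 0*3 + -1*-2 + 0*-2 + 0*-5 + 1*-1 = 1
  c_6 = 0*0 + 0*0 + 0*3 + -1*-2 + 0*-2 + 0*-5 + 2*-1 = 0
  c_7 = 0*0 + 0*0 + 1*3 + 0*-2 + 0*-2 + 0*-5 + 0*-1 = 3
p = 2; digits c_i = Σ_j d_{ij}·2^j, 0 ≤ d_{ij} < 2:
  c_1 = 0
  c_2 = 2 = 0·2^0 + 1·2^1
  c_3 = 0
  c_4 = 2 = 0·2^0 + 1·2^1
  c_5 = 1 = 1·2^0
  c_6 = 0
  c_7 = 3 = 1·2^0 + 1·2^1
λ_0 = (0, 0, 0, 0, 1, 0, 1)
λ_1 = (0, 1, 0, 1, 0, 0, 1)

((0, 0, 0, 0, 1, 0, 1), (0, 1, 0, 1, 0, 0, 1))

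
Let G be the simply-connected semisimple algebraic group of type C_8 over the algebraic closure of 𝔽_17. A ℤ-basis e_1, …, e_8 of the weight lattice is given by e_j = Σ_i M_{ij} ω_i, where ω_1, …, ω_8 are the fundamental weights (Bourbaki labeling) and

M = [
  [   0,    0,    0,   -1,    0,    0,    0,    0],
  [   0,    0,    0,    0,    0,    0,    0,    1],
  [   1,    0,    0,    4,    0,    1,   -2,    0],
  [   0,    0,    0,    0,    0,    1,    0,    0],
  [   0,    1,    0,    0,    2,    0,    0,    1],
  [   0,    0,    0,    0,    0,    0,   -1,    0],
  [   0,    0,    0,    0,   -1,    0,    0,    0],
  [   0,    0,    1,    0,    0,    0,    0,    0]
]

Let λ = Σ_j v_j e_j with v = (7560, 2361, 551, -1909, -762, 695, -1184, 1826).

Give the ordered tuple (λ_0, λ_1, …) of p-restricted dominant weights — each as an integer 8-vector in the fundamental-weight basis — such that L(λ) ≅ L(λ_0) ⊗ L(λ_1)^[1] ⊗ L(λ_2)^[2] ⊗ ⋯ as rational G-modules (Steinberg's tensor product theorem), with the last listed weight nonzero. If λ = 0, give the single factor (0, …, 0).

((5, 7, 12, 15, 11, 11, 14, 7), (10, 5, 5, 6, 3, 1, 10, 15), (6, 6, 10, 2, 9, 4, 2, 1))

Change of basis e → ω: c = M·v where v = (7560, 2361, 551, -1909, -762, 695, -1184, 1826):
  c_1 = (0)·(7560) + (0)·(2361) + (0)·(551) + (-1)·(-1909) + (0)·(-762) + (0)·(695) + (0)·(-1184) + (0)·(1826) = 1909
  c_2 = (0)·(7560) + (0)·(2361) + (0)·(551) + (0)·(-1909) + (0)·(-762) + (0)·(695) + (0)·(-1184) + (1)·(1826) = 1826
  c_3 = (1)·(7560) + (0)·(2361) + (0)·(551) + (4)·(-1909) + (0)·(-762) + (1)·(695) + (-2)·(-1184) + (0)·(1826) = 2987
  c_4 = (0)·(7560) + (0)·(2361) + (0)·(551) + (0)·(-1909) + (0)·(-762) + (1)·(695) + (0)·(-1184) + (0)·(1826) = 695
  c_5 = (0)·(7560) + (1)·(2361) + (0)·(551) + (0)·(-1909) + (2)·(-762) + (0)·(695) + (0)·(-1184) + (1)·(1826) = 2663
  c_6 = (0)·(7560) + (0)·(2361) + (0)·(551) + (0)·(-1909) + (0)·(-762) + (0)·(695) + (-1)·(-1184) + (0)·(1826) = 1184
  c_7 = (0)·(7560) + (0)·(2361) + (0)·(551) + (0)·(-1909) + (-1)·(-762) + (0)·(695) + (0)·(-1184) + (0)·(1826) = 762
  c_8 = (0)·(7560) + (0)·(2361) + (1)·(551) + (0)·(-1909) + (0)·(-762) + (0)·(695) + (0)·(-1184) + (0)·(1826) = 551
Writing each c_i in base p = 17:
  c_1 = 1909 = 5·17^0 + 10·17^1 + 6·17^2
  c_2 = 1826 = 7·17^0 + 5·17^1 + 6·17^2
  c_3 = 2987 = 12·17^0 + 5·17^1 + 10·17^2
  c_4 = 695 = 15·17^0 + 6·17^1 + 2·17^2
  c_5 = 2663 = 11·17^0 + 3·17^1 + 9·17^2
  c_6 = 1184 = 11·17^0 + 1·17^1 + 4·17^2
  c_7 = 762 = 14·17^0 + 10·17^1 + 2·17^2
  c_8 = 551 = 7·17^0 + 15·17^1 + 1·17^2
λ_0 = (5, 7, 12, 15, 11, 11, 14, 7)
λ_1 = (10, 5, 5, 6, 3, 1, 10, 15)
λ_2 = (6, 6, 10, 2, 9, 4, 2, 1)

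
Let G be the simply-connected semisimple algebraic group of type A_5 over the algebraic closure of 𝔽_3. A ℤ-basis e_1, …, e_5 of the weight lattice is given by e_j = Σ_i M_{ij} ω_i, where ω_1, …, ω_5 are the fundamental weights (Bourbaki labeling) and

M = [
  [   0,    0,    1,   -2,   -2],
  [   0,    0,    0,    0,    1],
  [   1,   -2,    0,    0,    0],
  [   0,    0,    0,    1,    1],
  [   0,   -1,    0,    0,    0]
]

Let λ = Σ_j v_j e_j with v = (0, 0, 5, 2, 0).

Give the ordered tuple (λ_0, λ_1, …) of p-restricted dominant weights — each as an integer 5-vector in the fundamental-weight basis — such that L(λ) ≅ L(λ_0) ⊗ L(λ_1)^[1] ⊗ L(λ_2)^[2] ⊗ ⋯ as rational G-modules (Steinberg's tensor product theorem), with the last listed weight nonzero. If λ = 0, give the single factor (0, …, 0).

Converting to the ω-basis (c_i = row i of M dotted with v = (0, 0, 5, 2, 0)):
  c_1 = 0*0 + 0*0 + 1*5 + -2*2 + -2*0 = 1
  c_2 = 0*0 + 0*0 + 0*5 + 0*2 + 1*0 = 0
  c_3 = 1*0 + -2*0 + 0*5 + 0*2 + 0*0 = 0
  c_4 = 0*0 + 0*0 + 0*5 + 1*2 + 1*0 = 2
  c_5 = 0*0 + -1*0 + 0*5 + 0*2 + 0*0 = 0
Writing each c_i in base p = 3:
  c_1 = 1 = 1·3^0
  c_2 = 0
  c_3 = 0
  c_4 = 2 = 2·3^0
  c_5 = 0
Factor λ_0 = (1, 0, 0, 2, 0)

((1, 0, 0, 2, 0),)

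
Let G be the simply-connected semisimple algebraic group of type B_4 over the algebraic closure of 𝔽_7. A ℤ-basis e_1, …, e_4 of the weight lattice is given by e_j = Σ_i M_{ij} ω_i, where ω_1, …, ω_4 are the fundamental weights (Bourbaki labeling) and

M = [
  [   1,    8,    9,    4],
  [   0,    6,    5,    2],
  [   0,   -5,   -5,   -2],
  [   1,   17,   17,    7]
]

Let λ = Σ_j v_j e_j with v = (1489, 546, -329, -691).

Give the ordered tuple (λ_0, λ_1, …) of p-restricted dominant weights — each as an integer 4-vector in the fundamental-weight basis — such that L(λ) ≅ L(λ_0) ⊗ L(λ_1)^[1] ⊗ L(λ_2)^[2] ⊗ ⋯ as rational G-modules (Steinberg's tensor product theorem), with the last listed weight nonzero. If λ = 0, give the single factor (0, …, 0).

In the fundamental-weight basis, λ has coordinates c = M·v (v = (1489, 546, -329, -691)):
  c_1 = 1*1489 + 8*546 + 9*-329 + 4*-691 = 132
  c_2 = 0*1489 + 6*546 + 5*-329 + 2*-691 = 249
  c_3 = 0*1489 + -5*546 + -5*-329 + -2*-691 = 297
  c_4 = 1*1489 + 17*546 + 17*-329 + 7*-691 = 341
Writing each c_i in base p = 7:
  c_1 = 132 = 6·7^0 + 4·7^1 + 2·7^2
  c_2 = 249 = 4·7^0 + 0·7^1 + 5·7^2
  c_3 = 297 = 3·7^0 + 0·7^1 + 6·7^2
  c_4 = 341 = 5·7^0 + 6·7^1 + 6·7^2
Factor λ_0 = (6, 4, 3, 5)
Factor λ_1 = (4, 0, 0, 6)
Factor λ_2 = (2, 5, 6, 6)

((6, 4, 3, 5), (4, 0, 0, 6), (2, 5, 6, 6))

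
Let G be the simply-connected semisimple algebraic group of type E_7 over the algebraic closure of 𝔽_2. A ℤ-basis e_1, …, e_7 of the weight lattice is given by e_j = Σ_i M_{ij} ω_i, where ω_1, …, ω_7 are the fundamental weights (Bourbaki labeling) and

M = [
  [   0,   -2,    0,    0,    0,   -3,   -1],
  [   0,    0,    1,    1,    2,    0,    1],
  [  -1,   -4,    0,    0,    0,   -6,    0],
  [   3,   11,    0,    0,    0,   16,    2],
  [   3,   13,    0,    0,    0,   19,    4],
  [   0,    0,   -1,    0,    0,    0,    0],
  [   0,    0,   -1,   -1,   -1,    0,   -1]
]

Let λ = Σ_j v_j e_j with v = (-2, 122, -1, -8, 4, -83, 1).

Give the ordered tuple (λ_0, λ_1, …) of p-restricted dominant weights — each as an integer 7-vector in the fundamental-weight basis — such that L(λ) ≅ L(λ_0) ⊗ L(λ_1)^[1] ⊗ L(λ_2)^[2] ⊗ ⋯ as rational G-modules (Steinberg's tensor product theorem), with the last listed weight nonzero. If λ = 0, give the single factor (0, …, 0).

Converting to the ω-basis (c_i = row i of M dotted with v = (-2, 122, -1, -8, 4, -83, 1)):
  c_1 = (0)·(-2) + (-2)·(122) + (0)·(-1) + (0)·(-8) + 0·4 + (-3)·(-83) + (-1)·(1) = 4
  c_2 = (0)·(-2) + 0·122 + (1)·(-1) + (1)·(-8) + 2·4 + (0)·(-83) + 1·1 = 0
  c_3 = (-1)·(-2) + (-4)·(122) + (0)·(-1) + (0)·(-8) + 0·4 + (-6)·(-83) + 0·1 = 12
  c_4 = (3)·(-2) + 11·122 + (0)·(-1) + (0)·(-8) + 0·4 + (16)·(-83) + 2·1 = 10
  c_5 = (3)·(-2) + 13·122 + (0)·(-1) + (0)·(-8) + 0·4 + (19)·(-83) + 4·1 = 7
  c_6 = (0)·(-2) + 0·122 + (-1)·(-1) + (0)·(-8) + 0·4 + (0)·(-83) + 0·1 = 1
  c_7 = (0)·(-2) + 0·122 + (-1)·(-1) + (-1)·(-8) + (-1)·(4) + (0)·(-83) + (-1)·(1) = 4
Expand coordinatewise in base 2:
  c_1 = 4 = 0·2^0 + 0·2^1 + 1·2^2
  c_2 = 0
  c_3 = 12 = 0·2^0 + 0·2^1 + 1·2^2 + 1·2^3
  c_4 = 10 = 0·2^0 + 1·2^1 + 0·2^2 + 1·2^3
  c_5 = 7 = 1·2^0 + 1·2^1 + 1·2^2
  c_6 = 1 = 1·2^0
  c_7 = 4 = 0·2^0 + 0·2^1 + 1·2^2
p-restricted factor λ_0 = (0, 0, 0, 0, 1, 1, 0)
p-restricted factor λ_1 = (0, 0, 0, 1, 1, 0, 0)
p-restricted factor λ_2 = (1, 0, 1, 0, 1, 0, 1)
p-restricted factor λ_3 = (0, 0, 1, 1, 0, 0, 0)

((0, 0, 0, 0, 1, 1, 0), (0, 0, 0, 1, 1, 0, 0), (1, 0, 1, 0, 1, 0, 1), (0, 0, 1, 1, 0, 0, 0))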